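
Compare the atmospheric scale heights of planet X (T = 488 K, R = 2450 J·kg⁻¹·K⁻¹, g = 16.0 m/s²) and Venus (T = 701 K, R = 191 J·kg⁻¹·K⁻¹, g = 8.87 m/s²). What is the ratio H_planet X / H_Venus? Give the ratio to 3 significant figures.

H = RT/g for each body.
H_planet X = 2450 × 488 / 16.0 = 74725 m.
H_Venus = 191 × 701 / 8.87 = 15095 m.
H_planet X/H_Venus = 74725/15095 = 4.9503.

H_planet X/H_Venus ≈ 4.95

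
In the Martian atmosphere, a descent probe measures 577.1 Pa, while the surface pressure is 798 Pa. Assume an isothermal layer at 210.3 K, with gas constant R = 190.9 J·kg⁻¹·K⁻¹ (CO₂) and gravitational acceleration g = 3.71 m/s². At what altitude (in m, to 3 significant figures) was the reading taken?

z ≈ 3510 m

Scale height: H = RT/g = 190.9 × 210.3 / 3.71 = 10821 m.
Invert the barometric formula: z = H ln(P₀/P).
P₀/P = 798/577.1 = 1.3828; ln(1.3828) = 0.32411.
z = 10821 × 0.32411 = 3507.2 m.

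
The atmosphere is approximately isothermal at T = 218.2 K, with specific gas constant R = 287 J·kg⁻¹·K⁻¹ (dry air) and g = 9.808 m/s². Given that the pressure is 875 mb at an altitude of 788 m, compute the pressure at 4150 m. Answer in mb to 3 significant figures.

P ≈ 517 mb

Scale height: H = RT/g = 287 × 218.2 / 9.808 = 6384.9 m.
Between two levels, P₂ = P₁ exp(−Δz/H) with Δz = z₂ − z₁.
Δz = 4150.0 − 788.00 = 3362.0 m; Δz/H = 3362.0/6384.9 = 0.52655.
P₂ = 875 × exp(−0.52655) = 875 × 0.59064 = 516.81 mb.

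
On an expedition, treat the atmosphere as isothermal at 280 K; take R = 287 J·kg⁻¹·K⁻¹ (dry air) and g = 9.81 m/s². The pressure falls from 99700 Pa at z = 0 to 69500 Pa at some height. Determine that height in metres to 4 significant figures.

Scale height: H = RT/g = 287 × 280 / 9.81 = 8191.6 m.
Invert the barometric formula: z = H ln(P₀/P).
P₀/P = 99700/69500 = 1.4345; ln(1.4345) = 0.36082.
z = 8191.6 × 0.36082 = 2955.7 m.

z ≈ 2956 m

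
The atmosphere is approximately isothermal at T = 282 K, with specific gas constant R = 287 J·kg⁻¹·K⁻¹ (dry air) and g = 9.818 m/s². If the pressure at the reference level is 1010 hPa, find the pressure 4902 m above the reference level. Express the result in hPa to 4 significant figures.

P ≈ 557.3 hPa

Scale height: H = RT/g = 287 × 282 / 9.818 = 8243.4 m.
Barometric formula: P = P₀ exp(−z/H).
z/H = 4902.0/8243.4 = 0.59466; exp(−0.59466) = 0.55175.
P = 1010 × 0.55175 = 557.27 hPa.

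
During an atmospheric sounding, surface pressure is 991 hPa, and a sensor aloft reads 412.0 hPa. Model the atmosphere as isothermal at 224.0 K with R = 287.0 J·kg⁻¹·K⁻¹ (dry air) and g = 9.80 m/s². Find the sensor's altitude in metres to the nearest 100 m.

z ≈ 5800 m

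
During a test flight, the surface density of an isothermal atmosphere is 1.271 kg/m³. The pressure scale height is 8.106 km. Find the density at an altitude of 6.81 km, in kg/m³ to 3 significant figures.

In an isothermal atmosphere, density decays like pressure: ρ = ρ₀ exp(−z/H).
z/H = 6810.0/8106.0 = 0.84012; exp(−0.84012) = 0.43166.
ρ = 1.271 × 0.43166 = 0.54864 kg/m³.

ρ ≈ 0.549 kg/m³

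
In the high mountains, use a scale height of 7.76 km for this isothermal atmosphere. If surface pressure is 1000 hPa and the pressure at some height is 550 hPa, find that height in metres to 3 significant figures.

Invert the barometric formula: z = H ln(P₀/P).
P₀/P = 1000/550 = 1.8182; ln(1.8182) = 0.59785.
z = 7760.0 × 0.59785 = 4639.3 m.

z ≈ 4640 m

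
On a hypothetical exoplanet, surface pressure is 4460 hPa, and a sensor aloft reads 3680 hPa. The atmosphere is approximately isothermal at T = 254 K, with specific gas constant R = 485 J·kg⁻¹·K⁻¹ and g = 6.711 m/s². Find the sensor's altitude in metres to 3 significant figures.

z ≈ 3530 m

Scale height: H = RT/g = 485 × 254 / 6.711 = 18356 m.
Invert the barometric formula: z = H ln(P₀/P).
P₀/P = 4460/3680 = 1.2120; ln(1.2120) = 0.19227.
z = 18356 × 0.19227 = 3529.3 m.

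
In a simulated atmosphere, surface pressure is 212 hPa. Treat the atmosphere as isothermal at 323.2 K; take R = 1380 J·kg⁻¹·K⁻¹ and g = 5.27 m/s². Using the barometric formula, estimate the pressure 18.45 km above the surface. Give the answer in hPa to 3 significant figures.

P ≈ 170 hPa

Scale height: H = RT/g = 1380 × 323.2 / 5.27 = 84633 m.
Barometric formula: P = P₀ exp(−z/H).
z/H = 18450/84633 = 0.21800; exp(−0.21800) = 0.80413.
P = 212 × 0.80413 = 170.48 hPa.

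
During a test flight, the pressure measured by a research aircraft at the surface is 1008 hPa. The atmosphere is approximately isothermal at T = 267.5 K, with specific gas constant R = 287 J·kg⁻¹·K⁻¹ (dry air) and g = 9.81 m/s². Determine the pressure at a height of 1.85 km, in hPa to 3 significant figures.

P ≈ 796 hPa

Scale height: H = RT/g = 287 × 267.5 / 9.81 = 7825.9 m.
Barometric formula: P = P₀ exp(−z/H).
z/H = 1850.0/7825.9 = 0.23639; exp(−0.23639) = 0.78947.
P = 1008 × 0.78947 = 795.79 hPa.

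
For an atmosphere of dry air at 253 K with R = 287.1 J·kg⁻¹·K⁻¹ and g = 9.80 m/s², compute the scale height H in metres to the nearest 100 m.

The scale height of an isothermal atmosphere is H = RT/g.
H = 287.1 × 253 / 9.80 = 72636/9.80 = 7411.8 m.

H ≈ 7400 m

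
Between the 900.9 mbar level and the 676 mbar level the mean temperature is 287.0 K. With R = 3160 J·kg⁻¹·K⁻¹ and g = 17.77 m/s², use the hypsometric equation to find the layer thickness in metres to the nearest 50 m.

Hypsometric equation: Δz = (R T̄/g) ln(P₁/P₂).
R T̄/g = 3160 × 287.0 / 17.77 = 51037 m.
ln(900.9/676) = ln(1.3327) = 0.28721.
Δz = 51037 × 0.28721 = 14658 m.

Δz ≈ 14650 m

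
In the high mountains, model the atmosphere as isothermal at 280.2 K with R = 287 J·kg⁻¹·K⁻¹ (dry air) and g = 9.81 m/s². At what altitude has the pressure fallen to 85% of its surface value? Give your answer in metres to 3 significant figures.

z ≈ 1330 m

Scale height: H = RT/g = 287 × 280.2 / 9.81 = 8197.5 m.
Set P/P₀ = exp(−z/H) = 0.85, so z = −H ln(0.85).
−ln(0.85) = 0.16252; z = 8197.5 × 0.16252 = 1332.3 m.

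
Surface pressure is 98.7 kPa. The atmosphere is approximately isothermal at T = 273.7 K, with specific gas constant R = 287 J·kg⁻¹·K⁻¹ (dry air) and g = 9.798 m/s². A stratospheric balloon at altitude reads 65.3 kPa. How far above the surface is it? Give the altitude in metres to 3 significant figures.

z ≈ 3310 m

Scale height: H = RT/g = 287 × 273.7 / 9.798 = 8017.1 m.
Invert the barometric formula: z = H ln(P₀/P).
P₀/P = 98.7/65.3 = 1.5115; ln(1.5115) = 0.41310.
z = 8017.1 × 0.41310 = 3311.9 m.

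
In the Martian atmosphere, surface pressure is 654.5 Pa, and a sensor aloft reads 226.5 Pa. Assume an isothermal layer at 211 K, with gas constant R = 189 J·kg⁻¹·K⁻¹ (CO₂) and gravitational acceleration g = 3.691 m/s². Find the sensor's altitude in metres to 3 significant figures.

Scale height: H = RT/g = 189 × 211 / 3.691 = 10804 m.
Invert the barometric formula: z = H ln(P₀/P).
P₀/P = 654.5/226.5 = 2.8896; ln(2.8896) = 1.0611.
z = 10804 × 1.0611 = 11464 m.

z ≈ 11500 m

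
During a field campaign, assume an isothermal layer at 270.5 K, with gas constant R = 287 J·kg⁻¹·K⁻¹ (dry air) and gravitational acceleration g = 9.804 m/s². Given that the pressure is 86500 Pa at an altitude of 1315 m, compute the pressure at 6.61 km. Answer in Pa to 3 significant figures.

P ≈ 44300 Pa

Scale height: H = RT/g = 287 × 270.5 / 9.804 = 7918.6 m.
Between two levels, P₂ = P₁ exp(−Δz/H) with Δz = z₂ − z₁.
Δz = 6610.0 − 1315.0 = 5295.0 m; Δz/H = 5295.0/7918.6 = 0.66868.
P₂ = 86500 × exp(−0.66868) = 86500 × 0.51238 = 44321 Pa.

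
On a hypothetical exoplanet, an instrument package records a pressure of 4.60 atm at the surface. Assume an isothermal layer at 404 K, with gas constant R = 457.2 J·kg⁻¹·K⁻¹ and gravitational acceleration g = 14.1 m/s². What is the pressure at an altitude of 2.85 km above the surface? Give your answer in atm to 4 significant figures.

P ≈ 3.701 atm

Scale height: H = RT/g = 457.2 × 404 / 14.1 = 13100 m.
Barometric formula: P = P₀ exp(−z/H).
z/H = 2850.0/13100 = 0.21756; exp(−0.21756) = 0.80448.
P = 4.60 × 0.80448 = 3.7006 atm.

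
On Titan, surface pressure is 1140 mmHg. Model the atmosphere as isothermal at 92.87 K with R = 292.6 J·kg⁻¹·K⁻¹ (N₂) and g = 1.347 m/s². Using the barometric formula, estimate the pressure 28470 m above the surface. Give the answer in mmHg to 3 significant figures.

P ≈ 278 mmHg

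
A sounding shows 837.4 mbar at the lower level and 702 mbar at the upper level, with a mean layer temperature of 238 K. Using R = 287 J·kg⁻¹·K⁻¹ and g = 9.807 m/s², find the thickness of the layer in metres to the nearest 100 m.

Δz ≈ 1200 m

Hypsometric equation: Δz = (R T̄/g) ln(P₁/P₂).
R T̄/g = 287 × 238 / 9.807 = 6965.0 m.
ln(837.4/702) = ln(1.1929) = 0.17639.
Δz = 6965.0 × 0.17639 = 1228.6 m.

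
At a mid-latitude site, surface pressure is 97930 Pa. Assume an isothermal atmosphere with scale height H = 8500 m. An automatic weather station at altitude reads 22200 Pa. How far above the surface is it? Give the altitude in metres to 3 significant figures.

z ≈ 12600 m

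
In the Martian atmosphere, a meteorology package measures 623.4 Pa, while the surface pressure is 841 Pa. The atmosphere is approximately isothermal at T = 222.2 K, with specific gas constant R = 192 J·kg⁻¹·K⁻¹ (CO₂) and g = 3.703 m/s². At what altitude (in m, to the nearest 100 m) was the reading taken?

z ≈ 3400 m

Scale height: H = RT/g = 192 × 222.2 / 3.703 = 11521 m.
Invert the barometric formula: z = H ln(P₀/P).
P₀/P = 841/623.4 = 1.3491; ln(1.3491) = 0.29944.
z = 11521 × 0.29944 = 3449.8 m.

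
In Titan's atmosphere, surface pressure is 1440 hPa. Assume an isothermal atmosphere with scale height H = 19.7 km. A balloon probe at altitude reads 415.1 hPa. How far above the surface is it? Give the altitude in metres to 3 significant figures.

z ≈ 24500 m

Invert the barometric formula: z = H ln(P₀/P).
P₀/P = 1440/415.1 = 3.4690; ln(3.4690) = 1.2439.
z = 19700 × 1.2439 = 24505 m.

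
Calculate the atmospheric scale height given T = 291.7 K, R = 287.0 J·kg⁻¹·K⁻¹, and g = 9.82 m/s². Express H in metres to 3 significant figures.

H ≈ 8530 m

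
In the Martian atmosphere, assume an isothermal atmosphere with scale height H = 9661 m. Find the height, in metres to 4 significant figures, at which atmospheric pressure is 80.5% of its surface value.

z ≈ 2096 m

Set P/P₀ = exp(−z/H) = 0.805, so z = −H ln(0.805).
−ln(0.805) = 0.21691; z = 9661.0 × 0.21691 = 2095.6 m.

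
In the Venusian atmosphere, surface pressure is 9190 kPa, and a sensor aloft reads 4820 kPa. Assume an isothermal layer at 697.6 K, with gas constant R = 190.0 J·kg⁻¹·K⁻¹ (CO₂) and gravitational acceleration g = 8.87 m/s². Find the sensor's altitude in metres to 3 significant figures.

Scale height: H = RT/g = 190.0 × 697.6 / 8.87 = 14943 m.
Invert the barometric formula: z = H ln(P₀/P).
P₀/P = 9190/4820 = 1.9066; ln(1.9066) = 0.64532.
z = 14943 × 0.64532 = 9643.0 m.

z ≈ 9640 m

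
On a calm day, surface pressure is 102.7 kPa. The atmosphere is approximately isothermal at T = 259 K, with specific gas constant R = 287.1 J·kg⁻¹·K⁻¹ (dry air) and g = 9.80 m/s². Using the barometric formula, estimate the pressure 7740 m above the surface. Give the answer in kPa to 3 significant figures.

P ≈ 37.0 kPa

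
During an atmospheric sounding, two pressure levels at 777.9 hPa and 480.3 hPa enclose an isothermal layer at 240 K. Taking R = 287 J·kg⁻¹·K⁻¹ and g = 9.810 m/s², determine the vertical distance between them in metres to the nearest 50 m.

Δz ≈ 3400 m

Hypsometric equation: Δz = (R T̄/g) ln(P₁/P₂).
R T̄/g = 287 × 240 / 9.810 = 7021.4 m.
ln(777.9/480.3) = ln(1.6196) = 0.48218.
Δz = 7021.4 × 0.48218 = 3385.6 m.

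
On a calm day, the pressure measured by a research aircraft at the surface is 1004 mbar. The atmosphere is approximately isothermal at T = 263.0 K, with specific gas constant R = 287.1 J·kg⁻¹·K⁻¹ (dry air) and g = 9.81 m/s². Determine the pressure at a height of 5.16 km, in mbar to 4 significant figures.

Scale height: H = RT/g = 287.1 × 263.0 / 9.81 = 7697.0 m.
Barometric formula: P = P₀ exp(−z/H).
z/H = 5160.0/7697.0 = 0.67039; exp(−0.67039) = 0.51151.
P = 1004 × 0.51151 = 513.56 mbar.

P ≈ 513.6 mbar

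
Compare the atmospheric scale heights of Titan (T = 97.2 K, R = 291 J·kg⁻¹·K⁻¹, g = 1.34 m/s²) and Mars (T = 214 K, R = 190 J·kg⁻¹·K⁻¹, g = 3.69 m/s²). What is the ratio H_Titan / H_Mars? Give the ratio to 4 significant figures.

H_Titan/H_Mars ≈ 1.916

H = RT/g for each body.
H_Titan = 291 × 97.2 / 1.34 = 21108 m.
H_Mars = 190 × 214 / 3.69 = 11019 m.
H_Titan/H_Mars = 21108/11019 = 1.9156.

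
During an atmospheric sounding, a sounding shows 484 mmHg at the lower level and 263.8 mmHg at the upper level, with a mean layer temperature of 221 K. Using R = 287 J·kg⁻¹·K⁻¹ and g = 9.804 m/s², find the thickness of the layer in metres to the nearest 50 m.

Hypsometric equation: Δz = (R T̄/g) ln(P₁/P₂).
R T̄/g = 287 × 221 / 9.804 = 6469.5 m.
ln(484/263.8) = ln(1.8347) = 0.60688.
Δz = 6469.5 × 0.60688 = 3926.2 m.

Δz ≈ 3950 m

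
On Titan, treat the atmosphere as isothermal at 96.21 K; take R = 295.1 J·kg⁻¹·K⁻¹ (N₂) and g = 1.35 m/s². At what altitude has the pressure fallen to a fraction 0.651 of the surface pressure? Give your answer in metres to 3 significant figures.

Scale height: H = RT/g = 295.1 × 96.21 / 1.35 = 21031 m.
Set P/P₀ = exp(−z/H) = 0.651, so z = −H ln(0.651).
−ln(0.651) = 0.42925; z = 21031 × 0.42925 = 9027.6 m.

z ≈ 9030 m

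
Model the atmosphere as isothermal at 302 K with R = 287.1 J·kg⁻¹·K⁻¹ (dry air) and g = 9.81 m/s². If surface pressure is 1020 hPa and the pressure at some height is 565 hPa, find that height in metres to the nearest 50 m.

z ≈ 5200 m

Scale height: H = RT/g = 287.1 × 302 / 9.81 = 8838.3 m.
Invert the barometric formula: z = H ln(P₀/P).
P₀/P = 1020/565 = 1.8053; ln(1.8053) = 0.59073.
z = 8838.3 × 0.59073 = 5221.0 m.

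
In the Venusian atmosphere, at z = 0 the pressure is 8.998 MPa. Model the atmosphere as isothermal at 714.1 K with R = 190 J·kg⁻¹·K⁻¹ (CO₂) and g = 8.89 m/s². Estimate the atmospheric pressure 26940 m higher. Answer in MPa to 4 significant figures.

P ≈ 1.540 MPa

Scale height: H = RT/g = 190 × 714.1 / 8.89 = 15262 m.
Barometric formula: P = P₀ exp(−z/H).
z/H = 26940/15262 = 1.7652; exp(−1.7652) = 0.17115.
P = 8.998 × 0.17115 = 1.5400 MPa.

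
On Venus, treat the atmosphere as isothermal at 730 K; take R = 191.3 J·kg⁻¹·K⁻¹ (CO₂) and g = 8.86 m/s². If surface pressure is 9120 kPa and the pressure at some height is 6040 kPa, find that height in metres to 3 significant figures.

z ≈ 6490 m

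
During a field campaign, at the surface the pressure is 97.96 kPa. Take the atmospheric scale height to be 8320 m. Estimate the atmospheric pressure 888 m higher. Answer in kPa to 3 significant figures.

P ≈ 88.0 kPa

Barometric formula: P = P₀ exp(−z/H).
z/H = 888.00/8320.0 = 0.10673; exp(−0.10673) = 0.89877.
P = 97.96 × 0.89877 = 88.044 kPa.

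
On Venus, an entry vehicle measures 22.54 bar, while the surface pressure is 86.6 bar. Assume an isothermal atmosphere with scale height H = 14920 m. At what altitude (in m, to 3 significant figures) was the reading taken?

Invert the barometric formula: z = H ln(P₀/P).
P₀/P = 86.6/22.54 = 3.8421; ln(3.8421) = 1.3460.
z = 14920 × 1.3460 = 20082 m.

z ≈ 20100 m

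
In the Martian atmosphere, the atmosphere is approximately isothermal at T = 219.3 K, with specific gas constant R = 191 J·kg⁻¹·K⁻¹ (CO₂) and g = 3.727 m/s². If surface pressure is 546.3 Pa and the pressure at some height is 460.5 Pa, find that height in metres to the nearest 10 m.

z ≈ 1920 m

Scale height: H = RT/g = 191 × 219.3 / 3.727 = 11239 m.
Invert the barometric formula: z = H ln(P₀/P).
P₀/P = 546.3/460.5 = 1.1863; ln(1.1863) = 0.17084.
z = 11239 × 0.17084 = 1920.1 m.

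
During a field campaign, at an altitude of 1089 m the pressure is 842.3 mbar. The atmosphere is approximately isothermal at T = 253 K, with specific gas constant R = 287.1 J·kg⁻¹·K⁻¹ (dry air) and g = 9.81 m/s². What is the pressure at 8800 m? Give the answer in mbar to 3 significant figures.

Scale height: H = RT/g = 287.1 × 253 / 9.81 = 7404.3 m.
Between two levels, P₂ = P₁ exp(−Δz/H) with Δz = z₂ − z₁.
Δz = 8800.0 − 1089.0 = 7711.0 m; Δz/H = 7711.0/7404.3 = 1.0414.
P₂ = 842.3 × exp(−1.0414) = 842.3 × 0.35296 = 297.30 mbar.

P ≈ 297 mbar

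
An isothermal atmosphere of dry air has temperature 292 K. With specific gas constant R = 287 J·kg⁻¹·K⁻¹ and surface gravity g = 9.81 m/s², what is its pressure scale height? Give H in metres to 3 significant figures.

H ≈ 8540 m

The scale height of an isothermal atmosphere is H = RT/g.
H = 287 × 292 / 9.81 = 83804/9.81 = 8542.7 m.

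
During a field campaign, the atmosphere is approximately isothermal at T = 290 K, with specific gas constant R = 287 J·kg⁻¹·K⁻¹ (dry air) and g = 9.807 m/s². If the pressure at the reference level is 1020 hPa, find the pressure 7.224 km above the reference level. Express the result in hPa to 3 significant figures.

P ≈ 435 hPa

Scale height: H = RT/g = 287 × 290 / 9.807 = 8486.8 m.
Barometric formula: P = P₀ exp(−z/H).
z/H = 7224.0/8486.8 = 0.85120; exp(−0.85120) = 0.42690.
P = 1020 × 0.42690 = 435.44 hPa.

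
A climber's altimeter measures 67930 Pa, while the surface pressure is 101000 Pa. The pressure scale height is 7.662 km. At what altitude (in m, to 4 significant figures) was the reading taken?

z ≈ 3039 m

Invert the barometric formula: z = H ln(P₀/P).
P₀/P = 101000/67930 = 1.4868; ln(1.4868) = 0.39663.
z = 7662.0 × 0.39663 = 3039.0 m.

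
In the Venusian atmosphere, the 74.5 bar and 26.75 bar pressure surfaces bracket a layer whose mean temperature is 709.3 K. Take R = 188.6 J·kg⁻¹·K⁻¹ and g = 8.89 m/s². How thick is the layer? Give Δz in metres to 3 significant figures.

Hypsometric equation: Δz = (R T̄/g) ln(P₁/P₂).
R T̄/g = 188.6 × 709.3 / 8.89 = 15048 m.
ln(74.5/26.75) = ln(2.7850) = 1.0242.
Δz = 15048 × 1.0242 = 15412 m.

Δz ≈ 15400 m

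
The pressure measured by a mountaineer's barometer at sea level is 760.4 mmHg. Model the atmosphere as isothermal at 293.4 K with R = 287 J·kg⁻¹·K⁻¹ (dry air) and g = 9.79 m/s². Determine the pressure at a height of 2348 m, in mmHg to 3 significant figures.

P ≈ 579 mmHg

Scale height: H = RT/g = 287 × 293.4 / 9.79 = 8601.2 m.
Barometric formula: P = P₀ exp(−z/H).
z/H = 2348.0/8601.2 = 0.27299; exp(−0.27299) = 0.76110.
P = 760.4 × 0.76110 = 578.74 mmHg.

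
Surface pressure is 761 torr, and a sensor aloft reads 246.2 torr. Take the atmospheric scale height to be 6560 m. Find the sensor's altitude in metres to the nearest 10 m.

Invert the barometric formula: z = H ln(P₀/P).
P₀/P = 761/246.2 = 3.0910; ln(3.0910) = 1.1285.
z = 6560.0 × 1.1285 = 7403.0 m.

z ≈ 7400 m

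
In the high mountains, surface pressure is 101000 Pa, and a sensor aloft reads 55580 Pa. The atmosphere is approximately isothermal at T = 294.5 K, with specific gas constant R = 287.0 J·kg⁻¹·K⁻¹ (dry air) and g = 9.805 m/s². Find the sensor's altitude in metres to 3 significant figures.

z ≈ 5150 m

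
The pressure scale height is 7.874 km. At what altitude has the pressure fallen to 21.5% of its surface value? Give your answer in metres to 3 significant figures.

Set P/P₀ = exp(−z/H) = 0.215, so z = −H ln(0.215).
−ln(0.215) = 1.5371; z = 7874.0 × 1.5371 = 12103 m.

z ≈ 12100 m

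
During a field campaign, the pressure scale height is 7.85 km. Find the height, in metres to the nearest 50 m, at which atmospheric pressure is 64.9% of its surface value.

z ≈ 3400 m

Set P/P₀ = exp(−z/H) = 0.649, so z = −H ln(0.649).
−ln(0.649) = 0.43232; z = 7850.0 × 0.43232 = 3393.7 m.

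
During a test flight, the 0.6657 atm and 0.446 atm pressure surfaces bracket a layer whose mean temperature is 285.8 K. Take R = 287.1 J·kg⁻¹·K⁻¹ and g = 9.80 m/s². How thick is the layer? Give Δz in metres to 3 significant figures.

Hypsometric equation: Δz = (R T̄/g) ln(P₁/P₂).
R T̄/g = 287.1 × 285.8 / 9.80 = 8372.8 m.
ln(0.6657/0.446) = ln(1.4926) = 0.40052.
Δz = 8372.8 × 0.40052 = 3353.5 m.

Δz ≈ 3350 m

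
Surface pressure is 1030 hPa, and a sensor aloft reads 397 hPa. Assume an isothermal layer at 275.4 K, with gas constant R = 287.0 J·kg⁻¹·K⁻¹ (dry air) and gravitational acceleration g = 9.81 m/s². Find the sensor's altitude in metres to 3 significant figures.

z ≈ 7680 m

Scale height: H = RT/g = 287.0 × 275.4 / 9.81 = 8057.1 m.
Invert the barometric formula: z = H ln(P₀/P).
P₀/P = 1030/397 = 2.5945; ln(2.5945) = 0.95339.
z = 8057.1 × 0.95339 = 7681.6 m.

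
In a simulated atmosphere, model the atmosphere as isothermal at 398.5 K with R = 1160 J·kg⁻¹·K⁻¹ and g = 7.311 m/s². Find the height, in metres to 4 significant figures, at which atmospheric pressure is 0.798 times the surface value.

z ≈ 14270 m

Scale height: H = RT/g = 1160 × 398.5 / 7.311 = 63228 m.
Set P/P₀ = exp(−z/H) = 0.798, so z = −H ln(0.798).
−ln(0.798) = 0.22565; z = 63228 × 0.22565 = 14267 m.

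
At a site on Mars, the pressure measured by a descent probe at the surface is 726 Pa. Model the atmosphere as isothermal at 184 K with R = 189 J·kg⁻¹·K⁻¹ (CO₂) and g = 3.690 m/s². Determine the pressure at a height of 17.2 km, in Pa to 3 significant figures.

Scale height: H = RT/g = 189 × 184 / 3.690 = 9424.4 m.
Barometric formula: P = P₀ exp(−z/H).
z/H = 17200/9424.4 = 1.8250; exp(−1.8250) = 0.16122.
P = 726 × 0.16122 = 117.05 Pa.

P ≈ 117 Pa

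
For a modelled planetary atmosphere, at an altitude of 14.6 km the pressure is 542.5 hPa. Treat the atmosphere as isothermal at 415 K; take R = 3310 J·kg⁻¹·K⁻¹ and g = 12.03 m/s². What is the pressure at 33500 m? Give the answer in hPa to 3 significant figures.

P ≈ 460 hPa

Scale height: H = RT/g = 3310 × 415 / 12.03 = 114190 m.
Between two levels, P₂ = P₁ exp(−Δz/H) with Δz = z₂ − z₁.
Δz = 33500 − 14600 = 18900 m; Δz/H = 18900/114190 = 0.16551.
P₂ = 542.5 × exp(−0.16551) = 542.5 × 0.84746 = 459.75 hPa.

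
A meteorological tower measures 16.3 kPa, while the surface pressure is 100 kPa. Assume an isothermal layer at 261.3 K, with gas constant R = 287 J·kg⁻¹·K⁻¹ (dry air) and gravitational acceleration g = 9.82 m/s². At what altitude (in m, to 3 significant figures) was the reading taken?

Scale height: H = RT/g = 287 × 261.3 / 9.82 = 7636.8 m.
Invert the barometric formula: z = H ln(P₀/P).
P₀/P = 100/16.3 = 6.1350; ln(6.1350) = 1.8140.
z = 7636.8 × 1.8140 = 13853 m.

z ≈ 13900 m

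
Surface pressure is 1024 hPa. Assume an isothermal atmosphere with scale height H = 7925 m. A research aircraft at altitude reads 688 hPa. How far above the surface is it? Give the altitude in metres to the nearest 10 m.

Invert the barometric formula: z = H ln(P₀/P).
P₀/P = 1024/688 = 1.4884; ln(1.4884) = 0.39770.
z = 7925.0 × 0.39770 = 3151.8 m.

z ≈ 3150 m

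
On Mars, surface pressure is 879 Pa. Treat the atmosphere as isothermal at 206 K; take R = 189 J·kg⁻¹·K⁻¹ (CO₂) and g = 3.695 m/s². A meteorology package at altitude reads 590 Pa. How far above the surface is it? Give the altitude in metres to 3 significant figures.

z ≈ 4200 m

Scale height: H = RT/g = 189 × 206 / 3.695 = 10537 m.
Invert the barometric formula: z = H ln(P₀/P).
P₀/P = 879/590 = 1.4898; ln(1.4898) = 0.39864.
z = 10537 × 0.39864 = 4200.5 m.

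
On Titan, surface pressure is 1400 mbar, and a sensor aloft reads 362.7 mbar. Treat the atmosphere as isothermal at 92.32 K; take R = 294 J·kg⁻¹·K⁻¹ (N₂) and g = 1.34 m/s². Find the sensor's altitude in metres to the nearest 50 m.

Scale height: H = RT/g = 294 × 92.32 / 1.34 = 20255 m.
Invert the barometric formula: z = H ln(P₀/P).
P₀/P = 1400/362.7 = 3.8599; ln(3.8599) = 1.3506.
z = 20255 × 1.3506 = 27356 m.

z ≈ 27350 m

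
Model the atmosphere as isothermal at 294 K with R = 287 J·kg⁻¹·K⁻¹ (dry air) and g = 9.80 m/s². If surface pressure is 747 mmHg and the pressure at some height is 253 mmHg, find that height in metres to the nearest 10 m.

z ≈ 9320 m

Scale height: H = RT/g = 287 × 294 / 9.80 = 8610.0 m.
Invert the barometric formula: z = H ln(P₀/P).
P₀/P = 747/253 = 2.9526; ln(2.9526) = 1.0827.
z = 8610.0 × 1.0827 = 9322.0 m.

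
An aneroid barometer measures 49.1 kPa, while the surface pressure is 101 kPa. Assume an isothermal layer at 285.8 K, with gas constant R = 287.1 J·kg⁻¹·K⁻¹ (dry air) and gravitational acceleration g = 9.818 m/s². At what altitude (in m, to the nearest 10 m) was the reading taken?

z ≈ 6030 m

Scale height: H = RT/g = 287.1 × 285.8 / 9.818 = 8357.4 m.
Invert the barometric formula: z = H ln(P₀/P).
P₀/P = 101/49.1 = 2.0570; ln(2.0570) = 0.72125.
z = 8357.4 × 0.72125 = 6027.8 m.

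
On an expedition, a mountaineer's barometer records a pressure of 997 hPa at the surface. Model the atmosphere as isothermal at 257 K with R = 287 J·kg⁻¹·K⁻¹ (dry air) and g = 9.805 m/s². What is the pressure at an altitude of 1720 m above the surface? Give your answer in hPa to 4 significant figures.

P ≈ 793.2 hPa

Scale height: H = RT/g = 287 × 257 / 9.805 = 7522.6 m.
Barometric formula: P = P₀ exp(−z/H).
z/H = 1720.0/7522.6 = 0.22864; exp(−0.22864) = 0.79561.
P = 997 × 0.79561 = 793.22 hPa.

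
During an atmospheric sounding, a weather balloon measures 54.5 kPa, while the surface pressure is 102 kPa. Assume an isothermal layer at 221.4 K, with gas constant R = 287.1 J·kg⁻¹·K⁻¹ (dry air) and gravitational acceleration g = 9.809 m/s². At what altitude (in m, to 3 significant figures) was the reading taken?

Scale height: H = RT/g = 287.1 × 221.4 / 9.809 = 6480.2 m.
Invert the barometric formula: z = H ln(P₀/P).
P₀/P = 102/54.5 = 1.8716; ln(1.8716) = 0.62679.
z = 6480.2 × 0.62679 = 4061.7 m.

z ≈ 4060 m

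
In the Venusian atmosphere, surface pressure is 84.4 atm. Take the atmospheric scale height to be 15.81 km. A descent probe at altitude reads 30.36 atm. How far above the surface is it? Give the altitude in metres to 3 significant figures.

z ≈ 16200 m

Invert the barometric formula: z = H ln(P₀/P).
P₀/P = 84.4/30.36 = 2.7800; ln(2.7800) = 1.0225.
z = 15810 × 1.0225 = 16166 m.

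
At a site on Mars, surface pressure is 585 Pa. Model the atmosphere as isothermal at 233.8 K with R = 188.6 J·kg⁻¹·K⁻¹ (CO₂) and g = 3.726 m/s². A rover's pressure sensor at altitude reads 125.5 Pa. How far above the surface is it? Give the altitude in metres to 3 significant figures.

Scale height: H = RT/g = 188.6 × 233.8 / 3.726 = 11834 m.
Invert the barometric formula: z = H ln(P₀/P).
P₀/P = 585/125.5 = 4.6614; ln(4.6614) = 1.5393.
z = 11834 × 1.5393 = 18216 m.

z ≈ 18200 m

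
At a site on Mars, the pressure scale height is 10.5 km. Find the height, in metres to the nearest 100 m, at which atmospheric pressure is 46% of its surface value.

Set P/P₀ = exp(−z/H) = 0.46, so z = −H ln(0.46).
−ln(0.46) = 0.77653; z = 10500 × 0.77653 = 8153.6 m.

z ≈ 8200 m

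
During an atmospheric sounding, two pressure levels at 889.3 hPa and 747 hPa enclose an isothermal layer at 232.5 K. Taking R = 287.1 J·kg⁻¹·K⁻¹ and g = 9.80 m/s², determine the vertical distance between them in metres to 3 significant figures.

Δz ≈ 1190 m

Hypsometric equation: Δz = (R T̄/g) ln(P₁/P₂).
R T̄/g = 287.1 × 232.5 / 9.80 = 6811.3 m.
ln(889.3/747) = ln(1.1905) = 0.17437.
Δz = 6811.3 × 0.17437 = 1187.7 m.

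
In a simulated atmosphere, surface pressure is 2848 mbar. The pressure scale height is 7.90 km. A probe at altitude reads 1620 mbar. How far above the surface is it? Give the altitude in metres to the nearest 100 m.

Invert the barometric formula: z = H ln(P₀/P).
P₀/P = 2848/1620 = 1.7580; ln(1.7580) = 0.56418.
z = 7900.0 × 0.56418 = 4457.0 m.

z ≈ 4500 m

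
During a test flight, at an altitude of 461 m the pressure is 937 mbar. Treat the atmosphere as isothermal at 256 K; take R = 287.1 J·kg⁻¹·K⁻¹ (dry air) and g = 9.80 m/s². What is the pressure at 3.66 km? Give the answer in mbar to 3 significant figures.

Scale height: H = RT/g = 287.1 × 256 / 9.80 = 7499.8 m.
Between two levels, P₂ = P₁ exp(−Δz/H) with Δz = z₂ − z₁.
Δz = 3660.0 − 461.00 = 3199.0 m; Δz/H = 3199.0/7499.8 = 0.42654.
P₂ = 937 × exp(−0.42654) = 937 × 0.65276 = 611.64 mbar.

P ≈ 612 mbar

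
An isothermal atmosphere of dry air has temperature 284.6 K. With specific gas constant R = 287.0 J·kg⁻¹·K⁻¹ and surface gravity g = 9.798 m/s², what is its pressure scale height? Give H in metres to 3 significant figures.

H ≈ 8340 m

The scale height of an isothermal atmosphere is H = RT/g.
H = 287.0 × 284.6 / 9.798 = 81680/9.798 = 8336.4 m.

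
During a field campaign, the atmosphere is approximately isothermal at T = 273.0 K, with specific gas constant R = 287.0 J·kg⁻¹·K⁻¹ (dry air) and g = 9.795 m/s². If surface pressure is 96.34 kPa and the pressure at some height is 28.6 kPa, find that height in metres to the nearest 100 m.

z ≈ 9700 m

Scale height: H = RT/g = 287.0 × 273.0 / 9.795 = 7999.1 m.
Invert the barometric formula: z = H ln(P₀/P).
P₀/P = 96.34/28.6 = 3.3685; ln(3.3685) = 1.2145.
z = 7999.1 × 1.2145 = 9714.9 m.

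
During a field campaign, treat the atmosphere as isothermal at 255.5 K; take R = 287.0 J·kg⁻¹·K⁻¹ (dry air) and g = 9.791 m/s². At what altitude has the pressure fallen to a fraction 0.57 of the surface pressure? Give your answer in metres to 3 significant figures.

z ≈ 4210 m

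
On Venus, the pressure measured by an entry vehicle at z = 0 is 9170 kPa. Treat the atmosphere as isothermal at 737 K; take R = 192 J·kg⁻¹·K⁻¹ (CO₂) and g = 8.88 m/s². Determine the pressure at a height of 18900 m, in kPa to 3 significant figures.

Scale height: H = RT/g = 192 × 737 / 8.88 = 15935 m.
Barometric formula: P = P₀ exp(−z/H).
z/H = 18900/15935 = 1.1861; exp(−1.1861) = 0.30541.
P = 9170 × 0.30541 = 2800.6 kPa.

P ≈ 2800 kPa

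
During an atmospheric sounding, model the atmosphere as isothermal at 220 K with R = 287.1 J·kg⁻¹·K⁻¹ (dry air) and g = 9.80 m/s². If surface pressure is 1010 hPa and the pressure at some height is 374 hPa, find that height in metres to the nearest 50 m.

z ≈ 6400 m

Scale height: H = RT/g = 287.1 × 220 / 9.80 = 6445.1 m.
Invert the barometric formula: z = H ln(P₀/P).
P₀/P = 1010/374 = 2.7005; ln(2.7005) = 0.99344.
z = 6445.1 × 0.99344 = 6402.8 m.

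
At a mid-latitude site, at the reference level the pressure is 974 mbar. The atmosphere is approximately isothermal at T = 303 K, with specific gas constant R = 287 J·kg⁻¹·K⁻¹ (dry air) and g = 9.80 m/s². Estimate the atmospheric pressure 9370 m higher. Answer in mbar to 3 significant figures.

P ≈ 339 mbar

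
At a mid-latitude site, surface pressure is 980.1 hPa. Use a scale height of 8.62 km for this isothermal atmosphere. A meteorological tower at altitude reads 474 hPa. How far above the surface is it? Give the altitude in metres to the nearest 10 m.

Invert the barometric formula: z = H ln(P₀/P).
P₀/P = 980.1/474 = 2.0677; ln(2.0677) = 0.72644.
z = 8620.0 × 0.72644 = 6261.9 m.

z ≈ 6260 m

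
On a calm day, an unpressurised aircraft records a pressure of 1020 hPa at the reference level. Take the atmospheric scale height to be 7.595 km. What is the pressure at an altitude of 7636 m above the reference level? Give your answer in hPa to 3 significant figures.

P ≈ 373 hPa

Barometric formula: P = P₀ exp(−z/H).
z/H = 7636.0/7595.0 = 1.0054; exp(−1.0054) = 0.36590.
P = 1020 × 0.36590 = 373.22 hPa.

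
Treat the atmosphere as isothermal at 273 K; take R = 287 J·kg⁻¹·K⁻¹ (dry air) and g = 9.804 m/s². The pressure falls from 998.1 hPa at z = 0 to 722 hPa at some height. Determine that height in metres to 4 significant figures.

z ≈ 2588 m

Scale height: H = RT/g = 287 × 273 / 9.804 = 7991.7 m.
Invert the barometric formula: z = H ln(P₀/P).
P₀/P = 998.1/722 = 1.3824; ln(1.3824) = 0.32382.
z = 7991.7 × 0.32382 = 2587.9 m.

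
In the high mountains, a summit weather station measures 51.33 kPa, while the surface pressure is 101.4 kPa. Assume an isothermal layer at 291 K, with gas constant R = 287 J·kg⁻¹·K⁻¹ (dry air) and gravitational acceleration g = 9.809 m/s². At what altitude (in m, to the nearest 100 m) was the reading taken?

z ≈ 5800 m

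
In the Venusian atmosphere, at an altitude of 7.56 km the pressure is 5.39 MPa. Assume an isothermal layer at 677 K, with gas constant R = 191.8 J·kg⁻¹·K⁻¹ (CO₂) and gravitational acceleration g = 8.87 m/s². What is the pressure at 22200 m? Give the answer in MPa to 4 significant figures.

P ≈ 1.983 MPa

Scale height: H = RT/g = 191.8 × 677 / 8.87 = 14639 m.
Between two levels, P₂ = P₁ exp(−Δz/H) with Δz = z₂ − z₁.
Δz = 22200 − 7560.0 = 14640 m; Δz/H = 14640/14639 = 1.0001.
P₂ = 5.39 × exp(−1.0001) = 5.39 × 0.36784 = 1.9827 MPa.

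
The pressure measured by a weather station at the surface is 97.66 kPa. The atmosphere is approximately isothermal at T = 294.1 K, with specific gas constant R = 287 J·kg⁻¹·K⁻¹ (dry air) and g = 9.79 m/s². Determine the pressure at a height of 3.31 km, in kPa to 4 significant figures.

Scale height: H = RT/g = 287 × 294.1 / 9.79 = 8621.7 m.
Barometric formula: P = P₀ exp(−z/H).
z/H = 3310.0/8621.7 = 0.38392; exp(−0.38392) = 0.68119.
P = 97.66 × 0.68119 = 66.525 kPa.

P ≈ 66.53 kPa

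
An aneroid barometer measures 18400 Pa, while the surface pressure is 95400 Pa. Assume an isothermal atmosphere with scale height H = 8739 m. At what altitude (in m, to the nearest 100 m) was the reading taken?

z ≈ 14400 m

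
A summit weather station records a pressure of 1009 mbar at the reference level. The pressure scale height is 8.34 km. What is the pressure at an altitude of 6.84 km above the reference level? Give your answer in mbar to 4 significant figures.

Barometric formula: P = P₀ exp(−z/H).
z/H = 6840.0/8340.0 = 0.82014; exp(−0.82014) = 0.44037.
P = 1009 × 0.44037 = 444.33 mbar.

P ≈ 444.3 mbar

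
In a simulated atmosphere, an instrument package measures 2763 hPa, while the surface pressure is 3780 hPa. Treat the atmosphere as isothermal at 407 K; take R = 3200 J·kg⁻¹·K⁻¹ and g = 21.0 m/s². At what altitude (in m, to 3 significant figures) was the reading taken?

z ≈ 19400 m

Scale height: H = RT/g = 3200 × 407 / 21.0 = 62019 m.
Invert the barometric formula: z = H ln(P₀/P).
P₀/P = 3780/2763 = 1.3681; ln(1.3681) = 0.31342.
z = 62019 × 0.31342 = 19438 m.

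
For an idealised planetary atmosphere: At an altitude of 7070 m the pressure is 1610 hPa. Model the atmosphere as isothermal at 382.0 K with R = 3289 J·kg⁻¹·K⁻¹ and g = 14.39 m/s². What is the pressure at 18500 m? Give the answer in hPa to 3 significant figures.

P ≈ 1410 hPa

Scale height: H = RT/g = 3289 × 382.0 / 14.39 = 87310 m.
Between two levels, P₂ = P₁ exp(−Δz/H) with Δz = z₂ − z₁.
Δz = 18500 − 7070.0 = 11430 m; Δz/H = 11430/87310 = 0.13091.
P₂ = 1610 × exp(−0.13091) = 1610 × 0.87730 = 1412.5 hPa.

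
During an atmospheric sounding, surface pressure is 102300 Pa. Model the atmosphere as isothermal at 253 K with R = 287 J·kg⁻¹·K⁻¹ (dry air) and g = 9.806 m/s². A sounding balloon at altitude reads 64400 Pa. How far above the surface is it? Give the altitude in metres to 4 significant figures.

z ≈ 3427 m

Scale height: H = RT/g = 287 × 253 / 9.806 = 7404.8 m.
Invert the barometric formula: z = H ln(P₀/P).
P₀/P = 102300/64400 = 1.5885; ln(1.5885) = 0.46279.
z = 7404.8 × 0.46279 = 3426.9 m.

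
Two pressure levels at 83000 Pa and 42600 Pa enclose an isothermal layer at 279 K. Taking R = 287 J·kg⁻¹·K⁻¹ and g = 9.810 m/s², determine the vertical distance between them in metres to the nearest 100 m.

Δz ≈ 5400 m

Hypsometric equation: Δz = (R T̄/g) ln(P₁/P₂).
R T̄/g = 287 × 279 / 9.810 = 8162.4 m.
ln(83000/42600) = ln(1.9484) = 0.66701.
Δz = 8162.4 × 0.66701 = 5444.4 m.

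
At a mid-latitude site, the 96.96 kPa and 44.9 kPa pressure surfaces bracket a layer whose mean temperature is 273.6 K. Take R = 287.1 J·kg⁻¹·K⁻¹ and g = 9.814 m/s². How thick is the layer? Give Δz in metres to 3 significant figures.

Hypsometric equation: Δz = (R T̄/g) ln(P₁/P₂).
R T̄/g = 287.1 × 273.6 / 9.814 = 8003.9 m.
ln(96.96/44.9) = ln(2.1595) = 0.76988.
Δz = 8003.9 × 0.76988 = 6162.0 m.

Δz ≈ 6160 m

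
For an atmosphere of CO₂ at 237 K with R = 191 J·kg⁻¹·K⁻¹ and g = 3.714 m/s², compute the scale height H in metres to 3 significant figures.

H ≈ 12200 m

The scale height of an isothermal atmosphere is H = RT/g.
H = 191 × 237 / 3.714 = 45267/3.714 = 12188 m.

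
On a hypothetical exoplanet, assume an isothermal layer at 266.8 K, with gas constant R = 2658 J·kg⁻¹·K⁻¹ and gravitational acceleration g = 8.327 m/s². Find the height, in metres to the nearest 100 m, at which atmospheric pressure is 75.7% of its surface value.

z ≈ 23700 m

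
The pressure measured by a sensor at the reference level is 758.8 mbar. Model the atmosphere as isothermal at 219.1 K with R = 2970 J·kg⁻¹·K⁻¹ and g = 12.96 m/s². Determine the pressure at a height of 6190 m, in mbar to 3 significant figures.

P ≈ 671 mbar

Scale height: H = RT/g = 2970 × 219.1 / 12.96 = 50210 m.
Barometric formula: P = P₀ exp(−z/H).
z/H = 6190.0/50210 = 0.12328; exp(−0.12328) = 0.88402.
P = 758.8 × 0.88402 = 670.79 mbar.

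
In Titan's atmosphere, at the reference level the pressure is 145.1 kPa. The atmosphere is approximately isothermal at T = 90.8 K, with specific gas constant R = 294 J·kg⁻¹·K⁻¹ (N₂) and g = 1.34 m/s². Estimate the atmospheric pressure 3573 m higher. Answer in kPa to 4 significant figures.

P ≈ 121.3 kPa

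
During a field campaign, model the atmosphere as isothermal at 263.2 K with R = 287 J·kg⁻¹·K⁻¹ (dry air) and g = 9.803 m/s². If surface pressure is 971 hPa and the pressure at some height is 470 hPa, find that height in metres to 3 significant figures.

Scale height: H = RT/g = 287 × 263.2 / 9.803 = 7705.6 m.
Invert the barometric formula: z = H ln(P₀/P).
P₀/P = 971/470 = 2.0660; ln(2.0660) = 0.72561.
z = 7705.6 × 0.72561 = 5591.3 m.

z ≈ 5590 m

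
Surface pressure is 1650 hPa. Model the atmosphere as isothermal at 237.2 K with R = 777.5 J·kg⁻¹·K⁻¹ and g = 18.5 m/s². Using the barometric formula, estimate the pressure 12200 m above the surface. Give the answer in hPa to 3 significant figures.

Scale height: H = RT/g = 777.5 × 237.2 / 18.5 = 9968.8 m.
Barometric formula: P = P₀ exp(−z/H).
z/H = 12200/9968.8 = 1.2238; exp(−1.2238) = 0.29411.
P = 1650 × 0.29411 = 485.28 hPa.

P ≈ 485 hPa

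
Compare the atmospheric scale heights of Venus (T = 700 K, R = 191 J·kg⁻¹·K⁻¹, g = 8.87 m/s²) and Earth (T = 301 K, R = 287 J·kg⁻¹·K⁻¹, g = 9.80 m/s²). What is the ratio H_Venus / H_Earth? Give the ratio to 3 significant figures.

H_Venus/H_Earth ≈ 1.71

H = RT/g for each body.
H_Venus = 191 × 700 / 8.87 = 15073 m.
H_Earth = 287 × 301 / 9.80 = 8815.0 m.
H_Venus/H_Earth = 15073/8815.0 = 1.7099.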